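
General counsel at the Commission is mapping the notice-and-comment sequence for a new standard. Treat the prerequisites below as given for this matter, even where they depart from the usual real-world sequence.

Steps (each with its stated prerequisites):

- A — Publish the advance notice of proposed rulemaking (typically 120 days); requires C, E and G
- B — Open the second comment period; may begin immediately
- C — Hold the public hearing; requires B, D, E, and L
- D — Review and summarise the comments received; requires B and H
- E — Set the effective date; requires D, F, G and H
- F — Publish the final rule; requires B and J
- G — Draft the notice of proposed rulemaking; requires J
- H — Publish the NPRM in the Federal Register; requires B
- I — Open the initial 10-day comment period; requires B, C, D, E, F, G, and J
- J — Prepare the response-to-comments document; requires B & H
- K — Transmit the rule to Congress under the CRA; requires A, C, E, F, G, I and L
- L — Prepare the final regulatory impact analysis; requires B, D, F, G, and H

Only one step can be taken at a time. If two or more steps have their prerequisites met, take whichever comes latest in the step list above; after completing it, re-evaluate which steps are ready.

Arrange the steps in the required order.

B has no prerequisites → B first.
That leaves H as the only ready step → H.
Ready: J and D. J is listed later → J.
G, F and D are all available; G is listed later → G.
F and D are both available; F is listed later → F.
D needed H and B, now all done → D.
L and E are both available; L is listed later → L.
That leaves E as the only ready step → E.
C is the only step now ready → C.
Ready: I and A. I is listed later → I.
A is the only step now ready → A.
K is the only step now ready → K.

B, H, J, G, F, D, L, E, C, I, A, K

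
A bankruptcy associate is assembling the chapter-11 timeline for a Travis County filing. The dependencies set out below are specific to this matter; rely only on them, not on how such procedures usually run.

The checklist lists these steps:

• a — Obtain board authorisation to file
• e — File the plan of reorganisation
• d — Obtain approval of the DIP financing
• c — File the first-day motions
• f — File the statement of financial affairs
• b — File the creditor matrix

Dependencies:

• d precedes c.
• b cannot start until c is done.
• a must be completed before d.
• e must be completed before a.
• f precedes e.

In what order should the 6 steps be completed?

Only f has no prerequisites, so it is first.
e needed f, now all done → e.
That leaves a as the only ready step → a.
d is the only step now ready → d.
c needed d, now all done → c.
That leaves b as the only ready step → b.

f, e, a, d, c, b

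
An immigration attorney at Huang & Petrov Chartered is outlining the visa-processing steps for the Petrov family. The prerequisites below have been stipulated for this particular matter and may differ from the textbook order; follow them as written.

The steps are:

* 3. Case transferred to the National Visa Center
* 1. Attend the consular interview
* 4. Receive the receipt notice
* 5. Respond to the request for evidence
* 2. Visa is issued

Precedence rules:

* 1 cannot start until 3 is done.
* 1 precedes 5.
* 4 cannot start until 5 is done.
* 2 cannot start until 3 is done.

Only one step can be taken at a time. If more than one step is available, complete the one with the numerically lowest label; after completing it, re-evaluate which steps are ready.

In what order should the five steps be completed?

3 1 2 5 4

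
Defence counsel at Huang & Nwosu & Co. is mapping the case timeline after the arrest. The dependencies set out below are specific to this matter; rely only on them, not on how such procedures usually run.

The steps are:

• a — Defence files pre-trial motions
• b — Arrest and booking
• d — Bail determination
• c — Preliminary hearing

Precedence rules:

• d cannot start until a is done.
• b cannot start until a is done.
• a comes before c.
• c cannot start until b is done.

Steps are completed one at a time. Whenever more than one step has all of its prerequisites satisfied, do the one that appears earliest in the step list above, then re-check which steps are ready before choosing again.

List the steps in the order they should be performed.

a is the only step with nothing outstanding, so it goes first.
b and d are both available; b is listed earlier → b.
c now also ready, so the ready set is {d, c}; d is listed earlier → d.
Next only c has its prerequisites met → c.

a → b → d → c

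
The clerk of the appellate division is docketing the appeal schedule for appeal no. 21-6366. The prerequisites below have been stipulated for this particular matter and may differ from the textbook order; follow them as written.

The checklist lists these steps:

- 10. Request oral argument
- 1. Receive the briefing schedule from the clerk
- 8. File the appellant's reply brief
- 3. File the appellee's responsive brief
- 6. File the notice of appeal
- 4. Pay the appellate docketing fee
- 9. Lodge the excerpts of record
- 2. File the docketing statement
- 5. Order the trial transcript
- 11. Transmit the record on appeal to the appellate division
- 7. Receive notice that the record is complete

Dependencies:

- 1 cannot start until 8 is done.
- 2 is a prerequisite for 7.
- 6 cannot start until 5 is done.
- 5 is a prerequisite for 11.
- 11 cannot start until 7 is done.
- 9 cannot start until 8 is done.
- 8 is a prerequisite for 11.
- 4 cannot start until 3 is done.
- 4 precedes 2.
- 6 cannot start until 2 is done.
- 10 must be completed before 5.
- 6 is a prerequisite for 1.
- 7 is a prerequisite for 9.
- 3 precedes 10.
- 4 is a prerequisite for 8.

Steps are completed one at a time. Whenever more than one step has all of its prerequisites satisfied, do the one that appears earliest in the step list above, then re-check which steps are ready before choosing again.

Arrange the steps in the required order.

3 10 4 8 2 5 6 1 7 9 11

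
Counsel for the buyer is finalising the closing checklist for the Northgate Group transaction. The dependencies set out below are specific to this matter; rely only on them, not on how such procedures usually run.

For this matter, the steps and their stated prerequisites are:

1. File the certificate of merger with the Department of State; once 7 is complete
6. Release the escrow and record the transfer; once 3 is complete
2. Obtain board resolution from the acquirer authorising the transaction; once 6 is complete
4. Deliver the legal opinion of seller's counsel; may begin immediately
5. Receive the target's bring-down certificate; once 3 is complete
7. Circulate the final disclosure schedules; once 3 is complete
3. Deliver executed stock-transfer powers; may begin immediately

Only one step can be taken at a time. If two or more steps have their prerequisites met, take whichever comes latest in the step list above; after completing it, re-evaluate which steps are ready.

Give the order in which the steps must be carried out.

Nothing is required for 3 and 4. 3 is listed later → 3 first.
Now 7, 5, 4 and 6 have their prerequisites met. 7 is listed later, so 7 next.
1 now also ready, so the ready set is {5, 4, 6, 1}; 5 is listed later → 5.
Now 4, 6 and 1 have their prerequisites met. 4 is listed later, so 4 next.
6 and 1 are both available; 6 is listed later → 6.
Ready: 2 and 1. 2 is listed later → 2.
That leaves 1 as the only ready step → 1.

3, 7, 5, 4, 6, 2, 1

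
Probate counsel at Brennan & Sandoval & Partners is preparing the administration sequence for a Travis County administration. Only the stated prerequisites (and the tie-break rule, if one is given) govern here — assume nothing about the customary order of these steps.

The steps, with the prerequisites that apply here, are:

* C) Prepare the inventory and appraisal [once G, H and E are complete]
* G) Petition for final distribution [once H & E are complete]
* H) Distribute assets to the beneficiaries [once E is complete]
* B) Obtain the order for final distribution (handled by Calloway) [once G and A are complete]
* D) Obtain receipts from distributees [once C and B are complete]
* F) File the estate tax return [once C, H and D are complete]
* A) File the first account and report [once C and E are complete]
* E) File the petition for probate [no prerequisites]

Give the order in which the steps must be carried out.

E H G C A B D F

E is the only step with nothing outstanding, so it goes first.
That leaves H as the only ready step → H.
Next only G has its prerequisites met → G.
That leaves C as the only ready step → C.
Next only A has its prerequisites met → A.
That leaves B as the only ready step → B.
Next only D has its prerequisites met → D.
That leaves F as the only ready step → F.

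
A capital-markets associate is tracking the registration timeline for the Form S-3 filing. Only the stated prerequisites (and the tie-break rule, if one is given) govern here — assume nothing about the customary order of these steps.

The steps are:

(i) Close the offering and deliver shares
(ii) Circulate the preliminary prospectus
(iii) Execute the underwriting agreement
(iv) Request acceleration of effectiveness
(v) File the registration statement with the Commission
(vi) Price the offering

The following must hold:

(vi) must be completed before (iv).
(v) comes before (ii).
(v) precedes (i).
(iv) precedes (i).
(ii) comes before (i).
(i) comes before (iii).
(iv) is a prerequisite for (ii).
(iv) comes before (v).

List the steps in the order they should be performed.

(vi) (iv) (v) (ii) (i) (iii)

(vi) has no prerequisites → (vi) first.
That leaves (iv) as the only ready step → (iv).
(v) is the only step now ready → (v).
(ii) needed (iv) and (v), now all done → (ii).
That leaves (i) as the only ready step → (i).
(iii) needed (i), now all done → (iii).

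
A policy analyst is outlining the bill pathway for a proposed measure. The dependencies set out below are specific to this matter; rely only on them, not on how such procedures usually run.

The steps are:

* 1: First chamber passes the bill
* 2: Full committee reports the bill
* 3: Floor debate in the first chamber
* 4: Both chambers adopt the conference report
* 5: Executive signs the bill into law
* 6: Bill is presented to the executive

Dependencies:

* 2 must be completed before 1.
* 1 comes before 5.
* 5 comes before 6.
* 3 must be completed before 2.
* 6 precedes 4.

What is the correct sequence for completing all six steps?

3, 2, 1, 5, 6, 4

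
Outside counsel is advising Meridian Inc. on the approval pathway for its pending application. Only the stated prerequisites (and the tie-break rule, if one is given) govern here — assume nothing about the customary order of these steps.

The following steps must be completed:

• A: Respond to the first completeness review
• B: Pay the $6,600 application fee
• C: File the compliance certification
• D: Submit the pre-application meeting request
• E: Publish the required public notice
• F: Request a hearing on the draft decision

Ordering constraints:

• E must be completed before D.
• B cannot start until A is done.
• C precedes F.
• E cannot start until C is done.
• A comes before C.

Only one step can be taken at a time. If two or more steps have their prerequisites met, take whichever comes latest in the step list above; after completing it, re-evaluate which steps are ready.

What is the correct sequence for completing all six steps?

A → C → F → E → D → B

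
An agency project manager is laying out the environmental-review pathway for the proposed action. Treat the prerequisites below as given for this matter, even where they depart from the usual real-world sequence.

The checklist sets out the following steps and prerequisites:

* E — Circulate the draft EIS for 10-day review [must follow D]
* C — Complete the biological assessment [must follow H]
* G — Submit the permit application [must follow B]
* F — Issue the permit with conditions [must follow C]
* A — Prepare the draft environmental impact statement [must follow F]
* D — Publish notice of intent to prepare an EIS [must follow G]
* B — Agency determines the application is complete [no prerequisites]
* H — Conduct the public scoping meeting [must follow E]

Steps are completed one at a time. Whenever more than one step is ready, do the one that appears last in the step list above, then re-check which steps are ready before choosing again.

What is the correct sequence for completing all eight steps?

B, G, D, E, H, C, F, A

Only B has no prerequisites, so it is first.
G is the only step now ready → G.
D needed G, now all done → D.
E needed D, now all done → E.
H is the only step now ready → H.
C needed H, now all done → C.
Next only F has its prerequisites met → F.
A is the only step now ready → A.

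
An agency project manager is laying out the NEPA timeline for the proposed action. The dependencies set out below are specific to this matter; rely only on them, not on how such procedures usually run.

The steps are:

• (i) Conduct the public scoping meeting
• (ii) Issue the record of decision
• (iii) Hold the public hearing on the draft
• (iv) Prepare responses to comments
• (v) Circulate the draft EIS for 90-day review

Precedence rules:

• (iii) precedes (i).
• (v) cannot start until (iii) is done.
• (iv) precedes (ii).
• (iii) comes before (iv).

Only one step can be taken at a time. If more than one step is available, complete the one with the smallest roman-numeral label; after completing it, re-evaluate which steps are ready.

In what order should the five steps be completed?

Only (iii) has no prerequisites, so it is first.
Now (i), (iv) and (v) have their prerequisites met. (i) has the earlier label, so (i) next.
(iv) and (v) are both available; (iv) has the earlier label → (iv).
(ii) now also ready, so the ready set is {(ii), (v)}; (ii) has the earlier label → (ii).
That leaves (v) as the only ready step → (v).

(iii) (i) (iv) (ii) (v)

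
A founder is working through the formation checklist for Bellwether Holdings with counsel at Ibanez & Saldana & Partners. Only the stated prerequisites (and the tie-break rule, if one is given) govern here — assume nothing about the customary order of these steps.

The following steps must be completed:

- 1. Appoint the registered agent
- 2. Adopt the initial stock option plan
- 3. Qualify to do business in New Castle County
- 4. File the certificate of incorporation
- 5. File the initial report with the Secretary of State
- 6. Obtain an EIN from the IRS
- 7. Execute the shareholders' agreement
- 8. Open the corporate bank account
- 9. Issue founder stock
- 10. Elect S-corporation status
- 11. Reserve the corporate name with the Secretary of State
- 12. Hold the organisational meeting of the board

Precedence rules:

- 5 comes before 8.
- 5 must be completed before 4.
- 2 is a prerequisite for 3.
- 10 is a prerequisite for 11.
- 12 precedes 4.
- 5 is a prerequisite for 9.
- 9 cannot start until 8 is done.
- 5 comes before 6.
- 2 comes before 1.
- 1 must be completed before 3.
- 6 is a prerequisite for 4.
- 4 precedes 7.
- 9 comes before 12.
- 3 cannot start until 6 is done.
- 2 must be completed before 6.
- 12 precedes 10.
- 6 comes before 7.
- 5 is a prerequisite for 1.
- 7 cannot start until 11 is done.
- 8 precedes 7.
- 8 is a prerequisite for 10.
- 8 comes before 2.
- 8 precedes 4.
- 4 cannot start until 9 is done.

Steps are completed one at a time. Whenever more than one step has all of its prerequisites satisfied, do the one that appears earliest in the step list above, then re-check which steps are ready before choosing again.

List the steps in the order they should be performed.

5 is the only step with nothing outstanding, so it goes first.
Next only 8 has its prerequisites met → 8.
2 and 9 are both available; 2 is listed earlier → 2.
1 and 6 now also ready, so the ready set is {1, 6, 9}; 1 is listed earlier → 1.
6 and 9 are both available; 6 is listed earlier → 6.
Ready: 3 and 9. 3 is listed earlier → 3.
9 needed 5 and 8, now all done → 9.
That leaves 12 as the only ready step → 12.
Ready: 4 and 10. 4 is listed earlier → 4.
10 is the only step now ready → 10.
Next only 11 has its prerequisites met → 11.
Next only 7 has its prerequisites met → 7.

5 → 8 → 2 → 1 → 6 → 3 → 9 → 12 → 4 → 10 → 11 → 7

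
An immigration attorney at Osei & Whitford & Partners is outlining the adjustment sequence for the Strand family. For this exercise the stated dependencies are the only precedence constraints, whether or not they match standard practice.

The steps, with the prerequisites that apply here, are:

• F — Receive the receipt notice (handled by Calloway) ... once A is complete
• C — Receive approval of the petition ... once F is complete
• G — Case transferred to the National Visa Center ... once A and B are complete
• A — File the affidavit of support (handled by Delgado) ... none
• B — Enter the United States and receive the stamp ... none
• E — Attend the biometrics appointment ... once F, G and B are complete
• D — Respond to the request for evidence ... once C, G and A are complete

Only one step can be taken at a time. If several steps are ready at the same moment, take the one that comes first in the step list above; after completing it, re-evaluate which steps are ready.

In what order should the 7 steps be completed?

A and B have no prerequisites; A is listed earlier, so A is first.
Now F and B have their prerequisites met. F is listed earlier, so F next.
C now also ready, so the ready set is {C, B}; C is listed earlier → C.
B is the only step now ready → B.
Next only G has its prerequisites met → G.
Now E and D have their prerequisites met. E is listed earlier, so E next.
Next only D has its prerequisites met → D.

A F C B G E D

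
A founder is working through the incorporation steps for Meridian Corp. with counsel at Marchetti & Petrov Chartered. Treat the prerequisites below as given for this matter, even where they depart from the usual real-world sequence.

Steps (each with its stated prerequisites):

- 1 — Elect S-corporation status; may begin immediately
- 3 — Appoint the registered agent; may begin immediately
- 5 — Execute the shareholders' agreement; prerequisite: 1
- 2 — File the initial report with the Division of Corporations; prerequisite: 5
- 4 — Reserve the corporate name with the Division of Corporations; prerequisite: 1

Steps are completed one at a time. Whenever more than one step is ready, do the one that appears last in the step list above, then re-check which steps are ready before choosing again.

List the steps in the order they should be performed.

3 1 4 5 2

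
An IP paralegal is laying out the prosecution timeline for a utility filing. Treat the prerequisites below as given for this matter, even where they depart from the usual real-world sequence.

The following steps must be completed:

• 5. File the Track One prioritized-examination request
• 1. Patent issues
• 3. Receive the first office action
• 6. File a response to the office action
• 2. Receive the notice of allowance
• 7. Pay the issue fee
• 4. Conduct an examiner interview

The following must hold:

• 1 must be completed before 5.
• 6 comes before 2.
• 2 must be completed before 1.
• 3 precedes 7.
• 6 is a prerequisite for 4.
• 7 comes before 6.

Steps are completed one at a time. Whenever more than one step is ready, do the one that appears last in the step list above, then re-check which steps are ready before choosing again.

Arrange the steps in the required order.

3 has no prerequisites → 3 first.
That leaves 7 as the only ready step → 7.
Next only 6 has its prerequisites met → 6.
Ready: 4 and 2. 4 is listed later → 4.
2 needed 6, now all done → 2.
1 needed 2, now all done → 1.
That leaves 5 as the only ready step → 5.

3 7 6 4 2 1 5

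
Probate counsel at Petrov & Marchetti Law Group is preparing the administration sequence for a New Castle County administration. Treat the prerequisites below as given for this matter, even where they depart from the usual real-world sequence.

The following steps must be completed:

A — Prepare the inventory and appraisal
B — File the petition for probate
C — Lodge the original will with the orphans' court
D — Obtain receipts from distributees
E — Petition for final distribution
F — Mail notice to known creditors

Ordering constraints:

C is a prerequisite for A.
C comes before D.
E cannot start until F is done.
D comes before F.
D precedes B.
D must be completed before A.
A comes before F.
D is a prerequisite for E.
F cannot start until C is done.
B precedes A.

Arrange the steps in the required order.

C has no prerequisites → C first.
D needed C, now all done → D.
B needed D, now all done → B.
A needed B, C and D, now all done → A.
F is the only step now ready → F.
Next only E has its prerequisites met → E.

C, D, B, A, F, E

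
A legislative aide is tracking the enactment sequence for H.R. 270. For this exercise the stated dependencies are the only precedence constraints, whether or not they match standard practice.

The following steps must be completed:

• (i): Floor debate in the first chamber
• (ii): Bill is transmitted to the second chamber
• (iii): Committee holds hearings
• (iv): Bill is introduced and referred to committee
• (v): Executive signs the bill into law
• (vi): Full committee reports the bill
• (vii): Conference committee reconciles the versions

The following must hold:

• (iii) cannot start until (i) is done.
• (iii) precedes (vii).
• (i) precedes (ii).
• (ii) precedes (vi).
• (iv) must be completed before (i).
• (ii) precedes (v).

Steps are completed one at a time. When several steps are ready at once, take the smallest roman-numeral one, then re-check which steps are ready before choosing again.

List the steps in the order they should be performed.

(iv) (i) (ii) (iii) (v) (vi) (vii)

(iv) is the only step with nothing outstanding, so it goes first.
(i) needed (iv), now all done → (i).
Now (ii) and (iii) have their prerequisites met. (ii) has the earlier label, so (ii) next.
(v) and (vi) now also ready, so the ready set is {(iii), (v), (vi)}; (iii) has the earlier label → (iii).
Now (v), (vi) and (vii) have their prerequisites met. (v) has the earlier label, so (v) next.
(vi) and (vii) are both available; (vi) has the earlier label → (vi).
(vii) needed (iii), now all done → (vii).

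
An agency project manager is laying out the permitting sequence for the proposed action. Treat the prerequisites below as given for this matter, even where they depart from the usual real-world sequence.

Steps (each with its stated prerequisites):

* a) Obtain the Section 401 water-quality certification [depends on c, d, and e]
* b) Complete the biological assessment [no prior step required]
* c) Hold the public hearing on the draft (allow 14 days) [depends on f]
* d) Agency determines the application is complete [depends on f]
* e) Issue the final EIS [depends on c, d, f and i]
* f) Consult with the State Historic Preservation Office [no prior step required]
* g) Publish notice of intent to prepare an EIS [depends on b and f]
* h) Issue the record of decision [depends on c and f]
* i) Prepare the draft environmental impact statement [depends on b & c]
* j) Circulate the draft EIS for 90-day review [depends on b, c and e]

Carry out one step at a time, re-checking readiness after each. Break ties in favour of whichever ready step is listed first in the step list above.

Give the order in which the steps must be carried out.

b → f → c → d → g → h → i → e → a → j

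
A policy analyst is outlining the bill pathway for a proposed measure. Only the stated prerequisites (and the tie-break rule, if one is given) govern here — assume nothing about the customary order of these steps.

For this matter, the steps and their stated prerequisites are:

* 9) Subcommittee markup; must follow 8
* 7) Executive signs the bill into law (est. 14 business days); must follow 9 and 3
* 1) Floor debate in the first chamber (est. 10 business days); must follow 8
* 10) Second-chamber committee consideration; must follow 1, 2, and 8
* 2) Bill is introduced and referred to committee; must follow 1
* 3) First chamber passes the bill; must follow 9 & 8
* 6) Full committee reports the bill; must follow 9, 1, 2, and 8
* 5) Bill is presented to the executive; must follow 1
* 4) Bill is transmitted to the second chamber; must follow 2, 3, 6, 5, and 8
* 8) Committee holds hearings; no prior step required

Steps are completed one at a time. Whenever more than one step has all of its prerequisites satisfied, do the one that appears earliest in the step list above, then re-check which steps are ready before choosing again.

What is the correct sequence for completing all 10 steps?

8 → 9 → 1 → 2 → 10 → 3 → 7 → 6 → 5 → 4

8 is the only step with nothing outstanding, so it goes first.
Now 9 and 1 have their prerequisites met. 9 is listed earlier, so 9 next.
3 now also ready, so the ready set is {1, 3}; 1 is listed earlier → 1.
Ready: 2, 3 and 5. 2 is listed earlier → 2.
10, 3, 6 and 5 are all available; 10 is listed earlier → 10.
3, 6 and 5 are all available; 3 is listed earlier → 3.
Ready: 7, 6 and 5. 7 is listed earlier → 7.
6 and 5 are both available; 6 is listed earlier → 6.
Next only 5 has its prerequisites met → 5.
4 needed 2, 3, 6, 5 and 8, now all done → 4.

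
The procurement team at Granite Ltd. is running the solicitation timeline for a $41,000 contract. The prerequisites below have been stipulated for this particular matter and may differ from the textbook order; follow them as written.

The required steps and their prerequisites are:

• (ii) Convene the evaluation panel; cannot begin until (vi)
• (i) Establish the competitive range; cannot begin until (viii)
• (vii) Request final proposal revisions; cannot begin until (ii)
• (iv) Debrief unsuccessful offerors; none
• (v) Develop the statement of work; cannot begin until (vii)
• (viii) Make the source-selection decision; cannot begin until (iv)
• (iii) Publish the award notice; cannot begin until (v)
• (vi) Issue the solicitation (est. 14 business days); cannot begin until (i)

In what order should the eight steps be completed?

(iv) has no prerequisites → (iv) first.
(viii) needed (iv), now all done → (viii).
Next only (i) has its prerequisites met → (i).
(vi) needed (i), now all done → (vi).
(ii) is the only step now ready → (ii).
(vii) needed (ii), now all done → (vii).
That leaves (v) as the only ready step → (v).
(iii) needed (v), now all done → (iii).

(iv), (viii), (i), (vi), (ii), (vii), (v), (iii)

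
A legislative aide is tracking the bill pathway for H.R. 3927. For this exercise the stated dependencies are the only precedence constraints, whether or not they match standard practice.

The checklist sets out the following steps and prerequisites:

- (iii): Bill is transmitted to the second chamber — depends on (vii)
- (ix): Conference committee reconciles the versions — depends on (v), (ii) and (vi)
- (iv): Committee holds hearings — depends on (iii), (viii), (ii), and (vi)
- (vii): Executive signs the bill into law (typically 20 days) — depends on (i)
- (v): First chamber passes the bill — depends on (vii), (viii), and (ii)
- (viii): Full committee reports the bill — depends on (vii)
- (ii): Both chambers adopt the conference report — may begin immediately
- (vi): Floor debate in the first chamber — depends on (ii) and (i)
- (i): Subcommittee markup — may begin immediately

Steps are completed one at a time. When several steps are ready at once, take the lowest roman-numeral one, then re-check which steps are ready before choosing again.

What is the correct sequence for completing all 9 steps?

(i), (ii), (vi), (vii), (iii), (viii), (iv), (v), (ix)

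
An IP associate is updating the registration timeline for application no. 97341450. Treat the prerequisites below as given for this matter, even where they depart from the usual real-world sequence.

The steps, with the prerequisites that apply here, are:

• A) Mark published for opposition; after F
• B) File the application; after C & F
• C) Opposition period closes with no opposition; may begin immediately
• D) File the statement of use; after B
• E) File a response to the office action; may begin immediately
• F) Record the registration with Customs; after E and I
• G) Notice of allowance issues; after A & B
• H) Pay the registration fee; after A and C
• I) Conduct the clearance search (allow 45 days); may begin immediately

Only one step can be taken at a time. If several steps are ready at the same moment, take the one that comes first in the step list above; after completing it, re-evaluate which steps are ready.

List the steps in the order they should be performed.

C, E and I have no prerequisites; C is listed earlier, so C is first.
Ready: E and I. E is listed earlier → E.
Next only I has its prerequisites met → I.
Next only F has its prerequisites met → F.
Now A and B have their prerequisites met. A is listed earlier, so A next.
H now also ready, so the ready set is {B, H}; B is listed earlier → B.
D and G now also ready, so the ready set is {D, G, H}; D is listed earlier → D.
Ready: G and H. G is listed earlier → G.
H is the only step now ready → H.

C, E, I, F, A, B, D, G, H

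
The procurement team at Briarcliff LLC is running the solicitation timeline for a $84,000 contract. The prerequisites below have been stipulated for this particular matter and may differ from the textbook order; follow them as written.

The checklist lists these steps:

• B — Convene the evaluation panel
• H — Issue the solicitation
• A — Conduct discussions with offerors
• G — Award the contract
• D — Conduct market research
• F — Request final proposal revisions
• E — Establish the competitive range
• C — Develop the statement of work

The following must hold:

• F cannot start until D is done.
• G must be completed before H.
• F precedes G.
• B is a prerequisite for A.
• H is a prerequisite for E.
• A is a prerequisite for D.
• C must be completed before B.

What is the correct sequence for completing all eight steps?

C has no prerequisites → C first.
That leaves B as the only ready step → B.
A needed B, now all done → A.
D needed A, now all done → D.
F needed D, now all done → F.
G is the only step now ready → G.
H needed G, now all done → H.
Next only E has its prerequisites met → E.

C B A D F G H E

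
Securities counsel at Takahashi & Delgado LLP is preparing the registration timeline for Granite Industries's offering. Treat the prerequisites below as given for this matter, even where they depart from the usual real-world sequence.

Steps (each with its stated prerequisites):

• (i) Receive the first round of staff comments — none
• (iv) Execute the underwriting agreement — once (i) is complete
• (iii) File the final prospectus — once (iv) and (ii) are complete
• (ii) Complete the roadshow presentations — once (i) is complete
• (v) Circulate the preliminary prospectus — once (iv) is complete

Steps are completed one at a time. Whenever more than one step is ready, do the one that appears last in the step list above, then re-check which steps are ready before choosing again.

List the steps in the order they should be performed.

Only (i) has no prerequisites, so it is first.
Ready: (ii) and (iv). (ii) is listed later → (ii).
That leaves (iv) as the only ready step → (iv).
Now (v) and (iii) have their prerequisites met. (v) is listed later, so (v) next.
That leaves (iii) as the only ready step → (iii).

(i) → (ii) → (iv) → (v) → (iii)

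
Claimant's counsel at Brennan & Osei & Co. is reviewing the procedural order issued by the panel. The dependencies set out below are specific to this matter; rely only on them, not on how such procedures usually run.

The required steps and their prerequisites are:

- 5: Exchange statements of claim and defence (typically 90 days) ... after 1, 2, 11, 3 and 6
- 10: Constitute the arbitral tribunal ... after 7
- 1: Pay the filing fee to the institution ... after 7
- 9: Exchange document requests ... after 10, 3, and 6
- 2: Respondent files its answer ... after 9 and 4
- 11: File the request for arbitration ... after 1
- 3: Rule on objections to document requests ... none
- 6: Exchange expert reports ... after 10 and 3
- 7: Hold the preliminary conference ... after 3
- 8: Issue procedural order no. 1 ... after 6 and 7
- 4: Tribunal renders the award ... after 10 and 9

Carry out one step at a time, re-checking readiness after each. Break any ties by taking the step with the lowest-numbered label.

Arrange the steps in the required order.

3, 7, 1, 10, 6, 8, 9, 4, 2, 11, 5

3 has no prerequisites → 3 first.
7 is the only step now ready → 7.
Ready: 1 and 10. 1 has the earlier label → 1.
11 now also ready, so the ready set is {10, 11}; 10 has the earlier label → 10.
Ready: 6 and 11. 6 has the earlier label → 6.
8 and 9 now also ready, so the ready set is {8, 9, 11}; 8 has the earlier label → 8.
Now 9 and 11 have their prerequisites met. 9 has the earlier label, so 9 next.
4 now also ready, so the ready set is {4, 11}; 4 has the earlier label → 4.
Now 2 and 11 have their prerequisites met. 2 has the earlier label, so 2 next.
11 needed 1, now all done → 11.
Next only 5 has its prerequisites met → 5.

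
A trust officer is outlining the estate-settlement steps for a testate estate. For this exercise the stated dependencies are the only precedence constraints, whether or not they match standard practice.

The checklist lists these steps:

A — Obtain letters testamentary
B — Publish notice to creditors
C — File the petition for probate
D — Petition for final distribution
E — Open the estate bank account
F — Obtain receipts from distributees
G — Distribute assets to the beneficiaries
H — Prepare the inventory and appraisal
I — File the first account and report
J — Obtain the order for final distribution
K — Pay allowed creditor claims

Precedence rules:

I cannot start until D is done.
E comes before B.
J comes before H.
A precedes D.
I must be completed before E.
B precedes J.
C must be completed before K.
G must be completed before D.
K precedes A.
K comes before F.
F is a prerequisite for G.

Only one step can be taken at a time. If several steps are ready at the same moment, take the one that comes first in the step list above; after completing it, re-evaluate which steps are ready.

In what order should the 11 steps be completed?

C, K, A, F, G, D, I, E, B, J, H

C is the only step with nothing outstanding, so it goes first.
K is the only step now ready → K.
Now A and F have their prerequisites met. A is listed earlier, so A next.
F is the only step now ready → F.
G needed F, now all done → G.
Next only D has its prerequisites met → D.
That leaves I as the only ready step → I.
E needed I, now all done → E.
B is the only step now ready → B.
Next only J has its prerequisites met → J.
H needed J, now all done → H.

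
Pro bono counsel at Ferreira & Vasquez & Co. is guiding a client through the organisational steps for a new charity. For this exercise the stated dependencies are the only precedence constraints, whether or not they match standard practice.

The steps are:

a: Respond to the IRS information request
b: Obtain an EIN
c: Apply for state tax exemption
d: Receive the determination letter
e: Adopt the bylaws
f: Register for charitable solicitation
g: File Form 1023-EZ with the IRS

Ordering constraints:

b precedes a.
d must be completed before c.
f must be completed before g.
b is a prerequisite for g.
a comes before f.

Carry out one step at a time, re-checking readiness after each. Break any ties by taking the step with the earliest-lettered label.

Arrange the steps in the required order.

b → a → d → c → e → f → g

Nothing is required for b, d and e. b has the earlier label → b first.
a now also ready, so the ready set is {a, d, e}; a has the earlier label → a.
f now also ready, so the ready set is {d, e, f}; d has the earlier label → d.
c now also ready, so the ready set is {c, e, f}; c has the earlier label → c.
e and f are both available; e has the earlier label → e.
f is the only step now ready → f.
That leaves g as the only ready step → g.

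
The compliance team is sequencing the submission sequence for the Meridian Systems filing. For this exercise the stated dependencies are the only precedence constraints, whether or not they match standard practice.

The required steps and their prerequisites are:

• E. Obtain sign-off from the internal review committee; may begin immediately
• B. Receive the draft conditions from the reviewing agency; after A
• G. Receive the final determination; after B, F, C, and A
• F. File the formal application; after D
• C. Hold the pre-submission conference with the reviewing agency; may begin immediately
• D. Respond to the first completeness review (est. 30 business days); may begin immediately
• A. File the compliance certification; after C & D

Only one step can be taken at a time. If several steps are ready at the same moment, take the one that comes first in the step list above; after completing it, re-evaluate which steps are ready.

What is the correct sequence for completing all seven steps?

E C D F A B G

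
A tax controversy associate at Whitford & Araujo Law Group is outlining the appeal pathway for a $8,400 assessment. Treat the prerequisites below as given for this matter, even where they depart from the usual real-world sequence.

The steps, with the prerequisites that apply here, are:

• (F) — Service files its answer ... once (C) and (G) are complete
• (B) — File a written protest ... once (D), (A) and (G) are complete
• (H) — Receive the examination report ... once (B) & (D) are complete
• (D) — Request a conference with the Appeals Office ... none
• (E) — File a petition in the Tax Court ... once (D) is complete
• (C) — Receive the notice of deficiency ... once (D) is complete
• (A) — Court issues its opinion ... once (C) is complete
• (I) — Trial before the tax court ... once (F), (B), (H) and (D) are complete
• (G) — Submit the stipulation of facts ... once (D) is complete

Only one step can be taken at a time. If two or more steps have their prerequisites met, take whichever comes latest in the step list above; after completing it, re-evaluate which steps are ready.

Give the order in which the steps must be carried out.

(D) (G) (C) (A) (E) (B) (H) (F) (I)

(D) is the only step with nothing outstanding, so it goes first.
Now (G), (C) and (E) have their prerequisites met. (G) is listed later, so (G) next.
(C) and (E) are both available; (C) is listed later → (C).
Now (A), (E) and (F) have their prerequisites met. (A) is listed later, so (A) next.
(E), (B) and (F) are all available; (E) is listed later → (E).
Now (B) and (F) have their prerequisites met. (B) is listed later, so (B) next.
Ready: (H) and (F). (H) is listed later → (H).
(F) is the only step now ready → (F).
That leaves (I) as the only ready step → (I).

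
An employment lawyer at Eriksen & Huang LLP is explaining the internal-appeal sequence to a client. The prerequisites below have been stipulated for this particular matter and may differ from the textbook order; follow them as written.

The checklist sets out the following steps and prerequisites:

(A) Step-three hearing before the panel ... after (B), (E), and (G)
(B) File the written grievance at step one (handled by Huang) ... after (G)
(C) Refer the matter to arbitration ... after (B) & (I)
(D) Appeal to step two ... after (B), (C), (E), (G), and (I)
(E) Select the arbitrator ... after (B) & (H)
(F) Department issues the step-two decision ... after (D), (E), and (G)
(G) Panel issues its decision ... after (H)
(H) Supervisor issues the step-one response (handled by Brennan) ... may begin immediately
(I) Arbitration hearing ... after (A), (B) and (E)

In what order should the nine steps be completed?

(H) is the only step with nothing outstanding, so it goes first.
That leaves (G) as the only ready step → (G).
(B) is the only step now ready → (B).
(E) is the only step now ready → (E).
(A) is the only step now ready → (A).
(I) needed (A), (B) and (E), now all done → (I).
Next only (C) has its prerequisites met → (C).
That leaves (D) as the only ready step → (D).
(F) needed (D), (E) and (G), now all done → (F).

(H) (G) (B) (E) (A) (I) (C) (D) (F)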